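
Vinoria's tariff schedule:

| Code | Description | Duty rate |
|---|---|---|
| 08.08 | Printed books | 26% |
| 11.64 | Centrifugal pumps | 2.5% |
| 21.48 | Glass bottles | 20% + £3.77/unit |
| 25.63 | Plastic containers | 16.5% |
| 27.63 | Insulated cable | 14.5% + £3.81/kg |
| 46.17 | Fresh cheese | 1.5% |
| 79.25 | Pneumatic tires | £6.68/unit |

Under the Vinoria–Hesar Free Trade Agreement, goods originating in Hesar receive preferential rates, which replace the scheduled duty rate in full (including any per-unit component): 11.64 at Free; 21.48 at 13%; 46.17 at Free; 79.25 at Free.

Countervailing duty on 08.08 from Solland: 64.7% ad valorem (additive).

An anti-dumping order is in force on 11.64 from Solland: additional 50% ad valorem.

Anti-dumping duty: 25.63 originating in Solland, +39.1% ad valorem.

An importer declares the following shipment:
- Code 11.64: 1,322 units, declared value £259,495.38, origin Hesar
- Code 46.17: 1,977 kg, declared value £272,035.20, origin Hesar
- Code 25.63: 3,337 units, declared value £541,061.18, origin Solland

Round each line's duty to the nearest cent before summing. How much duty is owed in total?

£300,830.02

Line 1 (11.64, Hesar, 1,322 units, £259,495.38):
Base rate for 11.64 is 2.5%.
Origin Hesar qualifies under the Vinoria–Hesar agreement and 11.64 is covered: preferential rate Free applies instead.
The additional-duty order on 11.64 targets Solland, not Hesar; it does not apply.
Duty = £259,495.38 × 0% = £0.00.
Line 2 (46.17, Hesar, 1,977 kg, £272,035.20):
Base rate for 46.17 is 1.5%.
Origin Hesar qualifies under the Vinoria–Hesar agreement and 46.17 is covered: preferential rate Free applies instead.
Duty = £272,035.20 × 0% = £0.00.
Line 3 (25.63, Solland, 3,337 units, £541,061.18):
Base rate for 25.63 is 16.5%.
Additional duty on 25.63 from Solland: +39.1%. Applied ad valorem rate: 16.5% + 39.1% = 55.6%.
Duty = £541,061.18 × 55.6% = £300,830.02.
Total = £0.00 + £0.00 + £300,830.02 = £300,830.02.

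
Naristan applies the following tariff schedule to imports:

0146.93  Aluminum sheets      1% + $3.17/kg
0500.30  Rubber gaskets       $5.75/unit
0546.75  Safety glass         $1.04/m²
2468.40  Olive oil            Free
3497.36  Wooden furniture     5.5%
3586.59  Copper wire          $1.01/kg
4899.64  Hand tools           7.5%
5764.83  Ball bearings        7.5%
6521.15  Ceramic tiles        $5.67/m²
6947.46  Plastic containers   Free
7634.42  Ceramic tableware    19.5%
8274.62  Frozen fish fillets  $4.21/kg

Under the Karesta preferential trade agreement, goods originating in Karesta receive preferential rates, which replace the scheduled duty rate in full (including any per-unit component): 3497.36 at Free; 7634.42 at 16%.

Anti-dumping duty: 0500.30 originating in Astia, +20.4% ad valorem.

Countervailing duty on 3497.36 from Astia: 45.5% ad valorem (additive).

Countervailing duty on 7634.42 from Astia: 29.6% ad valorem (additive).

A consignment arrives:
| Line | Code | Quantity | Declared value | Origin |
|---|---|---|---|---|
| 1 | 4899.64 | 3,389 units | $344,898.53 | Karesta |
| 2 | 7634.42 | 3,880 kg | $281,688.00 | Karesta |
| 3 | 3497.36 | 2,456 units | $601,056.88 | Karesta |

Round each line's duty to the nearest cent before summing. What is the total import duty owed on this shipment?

$70,937.47

Line 1 (4899.64, Karesta, 3,389 units, $344,898.53):
Base rate for 4899.64 is 7.5%.
Origin Karesta is the FTA partner but 4899.64 is not on the preference list; base rate stands.
Duty = $344,898.53 × 7.5% = $25,867.39.
Line 2 (7634.42, Karesta, 3,880 kg, $281,688.00):
Base rate for 7634.42 is 19.5%.
Origin Karesta qualifies under the Naristan–Karesta agreement and 7634.42 is covered: preferential rate 16% applies instead.
The additional-duty order on 7634.42 targets Astia, not Karesta; it does not apply.
Duty = $281,688.00 × 16% = $45,070.08.
Line 3 (3497.36, Karesta, 2,456 units, $601,056.88):
Base rate for 3497.36 is 5.5%.
Origin Karesta qualifies under the Naristan–Karesta agreement and 3497.36 is covered: preferential rate Free applies instead.
The additional-duty order on 3497.36 targets Astia, not Karesta; it does not apply.
Duty = $601,056.88 × 0% = $0.00.
Total = $25,867.39 + $45,070.08 + $0.00 = $70,937.47.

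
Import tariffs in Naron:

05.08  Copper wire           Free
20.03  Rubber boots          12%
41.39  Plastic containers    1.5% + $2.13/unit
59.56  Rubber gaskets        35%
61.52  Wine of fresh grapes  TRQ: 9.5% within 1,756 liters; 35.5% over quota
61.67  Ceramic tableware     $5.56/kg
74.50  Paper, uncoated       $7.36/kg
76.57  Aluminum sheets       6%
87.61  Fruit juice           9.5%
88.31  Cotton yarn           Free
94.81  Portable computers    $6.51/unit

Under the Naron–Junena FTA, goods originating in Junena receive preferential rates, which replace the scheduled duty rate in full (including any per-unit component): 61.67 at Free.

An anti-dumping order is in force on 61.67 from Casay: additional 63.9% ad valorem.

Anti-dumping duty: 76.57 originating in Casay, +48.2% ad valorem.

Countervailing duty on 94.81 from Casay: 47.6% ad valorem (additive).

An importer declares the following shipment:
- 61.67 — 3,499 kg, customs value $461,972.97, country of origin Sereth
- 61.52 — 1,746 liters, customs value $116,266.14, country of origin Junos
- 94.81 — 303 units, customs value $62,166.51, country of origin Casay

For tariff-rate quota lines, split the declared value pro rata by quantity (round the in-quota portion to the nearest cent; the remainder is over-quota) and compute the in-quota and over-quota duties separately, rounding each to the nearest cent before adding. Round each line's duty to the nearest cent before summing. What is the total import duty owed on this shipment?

Line 1 (61.67, Sereth, 3,499 kg, $461,972.97):
Base rate for 61.67 is $5.56/kg.
61.67 has an FTA preferential rate, but origin Sereth is not Junena; base rate stands.
The additional-duty order on 61.67 targets Casay, not Sereth; it does not apply.
Duty = 3,499 × $5.56 = $19,454.44.
Line 2 (61.52, Junos, 1,746 liters, $116,266.14):
Code 61.52 is under a tariff-rate quota (threshold 1,756 liters). Quantity 1,746 liters is within the quota, so the in-quota rate 9.5% applies to the full value.
Duty = $116,266.14 × 9.5% = $11,045.28.
Line 3 (94.81, Casay, 303 units, $62,166.51):
Base rate for 94.81 is $6.51/unit.
Additional duty on 94.81 from Casay: +47.6% ad valorem. Applied ad valorem rate = 47.6%.
Duty = $62,166.51 × 47.6% + 303 × $6.51 = $31,563.79.
Total = $19,454.44 + $11,045.28 + $31,563.79 = $62,063.51.

$62,063.51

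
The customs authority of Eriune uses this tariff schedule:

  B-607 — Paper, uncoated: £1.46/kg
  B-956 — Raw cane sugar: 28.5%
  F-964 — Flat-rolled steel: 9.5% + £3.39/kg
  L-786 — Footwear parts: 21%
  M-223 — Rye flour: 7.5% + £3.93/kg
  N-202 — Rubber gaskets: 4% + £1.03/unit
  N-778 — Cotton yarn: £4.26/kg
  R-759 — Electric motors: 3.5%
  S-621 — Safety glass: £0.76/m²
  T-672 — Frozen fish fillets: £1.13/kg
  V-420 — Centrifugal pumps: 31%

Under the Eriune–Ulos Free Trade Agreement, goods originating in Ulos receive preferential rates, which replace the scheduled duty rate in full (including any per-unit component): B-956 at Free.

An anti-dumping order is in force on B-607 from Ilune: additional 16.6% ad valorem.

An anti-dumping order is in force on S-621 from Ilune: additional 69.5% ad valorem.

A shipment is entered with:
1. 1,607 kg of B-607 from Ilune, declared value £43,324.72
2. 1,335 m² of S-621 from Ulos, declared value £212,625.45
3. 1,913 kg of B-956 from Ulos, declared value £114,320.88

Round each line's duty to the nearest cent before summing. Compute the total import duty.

Line 1 (B-607, Ilune, 1,607 kg, £43,324.72):
Base rate for B-607 is £1.46/kg.
Additional duty on B-607 from Ilune: +16.6% ad valorem. Applied ad valorem rate = 16.6%.
Duty = £43,324.72 × 16.6% + 1,607 × £1.46 = £9,538.12.
Line 2 (S-621, Ulos, 1,335 m², £212,625.45):
Base rate for S-621 is £0.76/m².
Origin Ulos is the FTA partner but S-621 is not on the preference list; base rate stands.
The additional-duty order on S-621 targets Ilune, not Ulos; it does not apply.
Duty = 1,335 × £0.76 = £1,014.60.
Line 3 (B-956, Ulos, 1,913 kg, £114,320.88):
Base rate for B-956 is 28.5%.
Origin Ulos qualifies under the Eriune–Ulos agreement and B-956 is covered: preferential rate Free applies instead.
Duty = £114,320.88 × 0% = £0.00.
Total = £9,538.12 + £1,014.60 + £0.00 = £10,552.72.

£10,552.72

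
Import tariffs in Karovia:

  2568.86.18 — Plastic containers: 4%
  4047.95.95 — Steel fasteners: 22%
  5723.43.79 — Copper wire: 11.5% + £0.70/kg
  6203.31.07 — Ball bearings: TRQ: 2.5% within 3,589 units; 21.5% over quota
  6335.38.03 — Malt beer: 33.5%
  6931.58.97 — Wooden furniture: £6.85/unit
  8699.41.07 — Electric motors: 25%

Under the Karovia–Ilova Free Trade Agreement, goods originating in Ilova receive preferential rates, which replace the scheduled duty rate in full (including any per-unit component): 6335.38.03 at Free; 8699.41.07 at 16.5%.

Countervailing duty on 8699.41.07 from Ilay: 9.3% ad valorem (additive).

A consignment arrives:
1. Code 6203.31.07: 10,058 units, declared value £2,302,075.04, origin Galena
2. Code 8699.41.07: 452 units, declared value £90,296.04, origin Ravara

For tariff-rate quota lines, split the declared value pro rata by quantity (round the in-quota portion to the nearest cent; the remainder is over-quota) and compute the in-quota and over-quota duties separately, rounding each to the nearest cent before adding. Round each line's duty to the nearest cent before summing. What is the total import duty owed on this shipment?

Line 1 (6203.31.07, Galena, 10,058 units, £2,302,075.04):
Code 6203.31.07 is under a tariff-rate quota (threshold 3,589 units). In-quota: 3,589 units at 2.5%; over-quota: 6,469 units at 21.5%.
Pro-rata value split: in-quota = £2,302,075.04 × 3,589/10,058 = £821,450.32; over-quota = £2,302,075.04 − £821,450.32 = £1,480,624.72.
In-quota duty = £821,450.32 × 2.5% = £20,536.26. Over-quota duty = £1,480,624.72 × 21.5% = £318,334.31.
Line duty = £20,536.26 + £318,334.31 = £338,870.57.
Line 2 (8699.41.07, Ravara, 452 units, £90,296.04):
Base rate for 8699.41.07 is 25%.
8699.41.07 has an FTA preferential rate, but origin Ravara is not Ilova; base rate stands.
The additional-duty order on 8699.41.07 targets Ilay, not Ravara; it does not apply.
Duty = £90,296.04 × 25% = £22,574.01.
Total = £338,870.57 + £22,574.01 = £361,444.58.

£361,444.58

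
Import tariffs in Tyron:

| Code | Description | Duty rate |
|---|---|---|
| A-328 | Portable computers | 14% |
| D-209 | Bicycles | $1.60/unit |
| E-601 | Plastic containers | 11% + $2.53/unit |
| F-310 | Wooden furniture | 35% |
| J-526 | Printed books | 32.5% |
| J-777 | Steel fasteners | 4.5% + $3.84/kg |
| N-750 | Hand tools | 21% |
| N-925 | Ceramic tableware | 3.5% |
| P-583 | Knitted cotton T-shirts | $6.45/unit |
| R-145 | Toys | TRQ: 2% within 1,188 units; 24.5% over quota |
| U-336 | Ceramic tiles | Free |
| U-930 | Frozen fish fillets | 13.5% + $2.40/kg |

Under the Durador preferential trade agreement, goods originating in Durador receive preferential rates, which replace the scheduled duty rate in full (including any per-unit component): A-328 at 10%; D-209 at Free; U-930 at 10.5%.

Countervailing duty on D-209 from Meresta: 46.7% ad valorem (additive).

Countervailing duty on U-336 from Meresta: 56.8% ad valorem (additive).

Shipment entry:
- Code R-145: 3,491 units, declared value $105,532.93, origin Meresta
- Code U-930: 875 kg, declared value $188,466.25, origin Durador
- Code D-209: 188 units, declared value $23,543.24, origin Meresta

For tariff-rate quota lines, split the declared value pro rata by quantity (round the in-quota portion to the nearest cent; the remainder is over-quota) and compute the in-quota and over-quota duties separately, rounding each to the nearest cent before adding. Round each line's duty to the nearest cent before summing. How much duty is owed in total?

Line 1 (R-145, Meresta, 3,491 units, $105,532.93):
Code R-145 is under a tariff-rate quota (threshold 1,188 units). In-quota: 1,188 units at 2%; over-quota: 2,303 units at 24.5%.
Pro-rata value split: in-quota = $105,532.93 × 1,188/3,491 = $35,913.24; over-quota = $105,532.93 − $35,913.24 = $69,619.69.
In-quota duty = $35,913.24 × 2% = $718.26. Over-quota duty = $69,619.69 × 24.5% = $17,056.82.
Line duty = $718.26 + $17,056.82 = $17,775.08.
Line 2 (U-930, Durador, 875 kg, $188,466.25):
Base rate for U-930 is 13.5% + $2.40/kg.
Origin Durador qualifies under the Tyron–Durador agreement and U-930 is covered: preferential rate 10.5% applies instead.
Duty = $188,466.25 × 10.5% = $19,788.96.
Line 3 (D-209, Meresta, 188 units, $23,543.24):
Base rate for D-209 is $1.60/unit.
D-209 has an FTA preferential rate, but origin Meresta is not Durador; base rate stands.
Additional duty on D-209 from Meresta: +46.7% ad valorem. Applied ad valorem rate = 46.7%.
Duty = $23,543.24 × 46.7% + 188 × $1.60 = $11,295.49.
Total = $17,775.08 + $19,788.96 + $11,295.49 = $48,859.53.

$48,859.53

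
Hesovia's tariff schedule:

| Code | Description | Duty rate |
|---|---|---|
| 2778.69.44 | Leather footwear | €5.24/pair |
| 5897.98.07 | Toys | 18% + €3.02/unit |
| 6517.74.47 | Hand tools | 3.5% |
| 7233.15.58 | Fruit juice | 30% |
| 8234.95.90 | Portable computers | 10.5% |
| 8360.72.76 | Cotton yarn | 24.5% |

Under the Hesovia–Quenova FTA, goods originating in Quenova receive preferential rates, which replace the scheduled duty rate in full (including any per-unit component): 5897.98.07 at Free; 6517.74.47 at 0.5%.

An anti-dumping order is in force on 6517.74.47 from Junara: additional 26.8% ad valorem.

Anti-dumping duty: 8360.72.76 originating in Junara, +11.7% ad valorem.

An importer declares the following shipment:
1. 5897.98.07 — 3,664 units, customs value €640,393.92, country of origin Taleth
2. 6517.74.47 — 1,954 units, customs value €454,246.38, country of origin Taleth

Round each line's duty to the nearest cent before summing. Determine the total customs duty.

€142,234.81

Line 1 (5897.98.07, Taleth, 3,664 units, €640,393.92):
Base rate for 5897.98.07 is 18% + €3.02/unit.
5897.98.07 has an FTA preferential rate, but origin Taleth is not Quenova; base rate stands.
Duty = €640,393.92 × 18% + 3,664 × €3.02 = €126,336.19.
Line 2 (6517.74.47, Taleth, 1,954 units, €454,246.38):
Base rate for 6517.74.47 is 3.5%.
6517.74.47 has an FTA preferential rate, but origin Taleth is not Quenova; base rate stands.
The additional-duty order on 6517.74.47 targets Junara, not Taleth; it does not apply.
Duty = €454,246.38 × 3.5% = €15,898.62.
Total = €126,336.19 + €15,898.62 = €142,234.81.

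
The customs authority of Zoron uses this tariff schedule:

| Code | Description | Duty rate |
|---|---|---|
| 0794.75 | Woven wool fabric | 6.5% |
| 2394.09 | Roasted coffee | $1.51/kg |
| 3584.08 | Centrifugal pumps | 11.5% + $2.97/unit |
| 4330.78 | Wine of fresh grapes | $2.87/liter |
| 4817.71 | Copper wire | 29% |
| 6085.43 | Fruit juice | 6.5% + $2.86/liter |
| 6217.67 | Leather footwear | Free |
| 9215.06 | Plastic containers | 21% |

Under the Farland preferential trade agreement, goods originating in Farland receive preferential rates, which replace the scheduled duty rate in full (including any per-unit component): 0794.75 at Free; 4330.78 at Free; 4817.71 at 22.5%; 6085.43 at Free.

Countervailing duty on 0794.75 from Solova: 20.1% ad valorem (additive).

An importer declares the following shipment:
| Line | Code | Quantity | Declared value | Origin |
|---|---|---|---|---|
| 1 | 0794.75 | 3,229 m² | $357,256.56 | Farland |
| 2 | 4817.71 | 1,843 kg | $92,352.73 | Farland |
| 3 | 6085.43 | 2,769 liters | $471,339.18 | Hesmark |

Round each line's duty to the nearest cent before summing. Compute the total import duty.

$59,335.75

Line 1 (0794.75, Farland, 3,229 m², $357,256.56):
Base rate for 0794.75 is 6.5%.
Origin Farland qualifies under the Zoron–Farland agreement and 0794.75 is covered: preferential rate Free applies instead.
The additional-duty order on 0794.75 targets Solova, not Farland; it does not apply.
Duty = $357,256.56 × 0% = $0.00.
Line 2 (4817.71, Farland, 1,843 kg, $92,352.73):
Base rate for 4817.71 is 29%.
Origin Farland qualifies under the Zoron–Farland agreement and 4817.71 is covered: preferential rate 22.5% applies instead.
Duty = $92,352.73 × 22.5% = $20,779.36.
Line 3 (6085.43, Hesmark, 2,769 liters, $471,339.18):
Base rate for 6085.43 is 6.5% + $2.86/liter.
6085.43 has an FTA preferential rate, but origin Hesmark is not Farland; base rate stands.
Duty = $471,339.18 × 6.5% + 2,769 × $2.86 = $38,556.39.
Total = $0.00 + $20,779.36 + $38,556.39 = $59,335.75.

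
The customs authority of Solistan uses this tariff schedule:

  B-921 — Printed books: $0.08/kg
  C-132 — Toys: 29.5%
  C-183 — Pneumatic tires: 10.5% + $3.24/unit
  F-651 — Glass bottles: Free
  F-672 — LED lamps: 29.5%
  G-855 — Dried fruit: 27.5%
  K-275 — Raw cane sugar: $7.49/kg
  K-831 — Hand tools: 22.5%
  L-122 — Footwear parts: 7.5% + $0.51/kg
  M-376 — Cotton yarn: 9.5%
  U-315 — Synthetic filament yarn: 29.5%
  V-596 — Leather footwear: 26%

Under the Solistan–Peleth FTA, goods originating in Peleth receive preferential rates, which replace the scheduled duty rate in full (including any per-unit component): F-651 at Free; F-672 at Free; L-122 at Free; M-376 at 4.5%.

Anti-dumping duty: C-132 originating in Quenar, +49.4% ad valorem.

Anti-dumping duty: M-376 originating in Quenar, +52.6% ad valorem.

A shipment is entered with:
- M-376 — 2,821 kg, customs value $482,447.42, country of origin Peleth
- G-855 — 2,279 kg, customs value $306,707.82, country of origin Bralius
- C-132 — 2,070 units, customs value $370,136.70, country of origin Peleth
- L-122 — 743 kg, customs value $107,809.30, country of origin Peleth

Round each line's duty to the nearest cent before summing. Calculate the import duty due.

$215,245.11

Line 1 (M-376, Peleth, 2,821 kg, $482,447.42):
Base rate for M-376 is 9.5%.
Origin Peleth qualifies under the Solistan–Peleth agreement and M-376 is covered: preferential rate 4.5% applies instead.
The additional-duty order on M-376 targets Quenar, not Peleth; it does not apply.
Duty = $482,447.42 × 4.5% = $21,710.13.
Line 2 (G-855, Bralius, 2,279 kg, $306,707.82):
Base rate for G-855 is 27.5%.
Duty = $306,707.82 × 27.5% = $84,344.65.
Line 3 (C-132, Peleth, 2,070 units, $370,136.70):
Base rate for C-132 is 29.5%.
Origin Peleth is the FTA partner but C-132 is not on the preference list; base rate stands.
The additional-duty order on C-132 targets Quenar, not Peleth; it does not apply.
Duty = $370,136.70 × 29.5% = $109,190.33.
Line 4 (L-122, Peleth, 743 kg, $107,809.30):
Base rate for L-122 is 7.5% + $0.51/kg.
Origin Peleth qualifies under the Solistan–Peleth agreement and L-122 is covered: preferential rate Free applies instead.
Duty = $107,809.30 × 0% = $0.00.
Total = $21,710.13 + $84,344.65 + $109,190.33 + $0.00 = $215,245.11.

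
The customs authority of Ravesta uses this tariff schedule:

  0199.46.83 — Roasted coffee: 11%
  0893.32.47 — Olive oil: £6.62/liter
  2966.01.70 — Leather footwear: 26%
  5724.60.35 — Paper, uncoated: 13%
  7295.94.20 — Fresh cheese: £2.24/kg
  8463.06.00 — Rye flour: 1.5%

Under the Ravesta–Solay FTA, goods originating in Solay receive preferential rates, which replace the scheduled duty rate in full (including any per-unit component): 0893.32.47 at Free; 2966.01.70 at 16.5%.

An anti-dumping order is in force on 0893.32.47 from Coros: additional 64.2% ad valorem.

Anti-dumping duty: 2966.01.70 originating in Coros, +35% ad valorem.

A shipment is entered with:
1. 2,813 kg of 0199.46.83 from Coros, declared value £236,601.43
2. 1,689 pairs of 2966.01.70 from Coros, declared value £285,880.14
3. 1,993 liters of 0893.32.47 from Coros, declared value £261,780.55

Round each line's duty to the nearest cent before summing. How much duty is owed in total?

£381,669.82

Line 1 (0199.46.83, Coros, 2,813 kg, £236,601.43):
Base rate for 0199.46.83 is 11%.
Duty = £236,601.43 × 11% = £26,026.16.
Line 2 (2966.01.70, Coros, 1,689 pairs, £285,880.14):
Base rate for 2966.01.70 is 26%.
2966.01.70 has an FTA preferential rate, but origin Coros is not Solay; base rate stands.
Additional duty on 2966.01.70 from Coros: +35%. Applied ad valorem rate: 26% + 35% = 61%.
Duty = £285,880.14 × 61% = £174,386.89.
Line 3 (0893.32.47, Coros, 1,993 liters, £261,780.55):
Base rate for 0893.32.47 is £6.62/liter.
0893.32.47 has an FTA preferential rate, but origin Coros is not Solay; base rate stands.
Additional duty on 0893.32.47 from Coros: +64.2% ad valorem. Applied ad valorem rate = 64.2%.
Duty = £261,780.55 × 64.2% + 1,993 × £6.62 = £181,256.77.
Total = £26,026.16 + £174,386.89 + £181,256.77 = £381,669.82.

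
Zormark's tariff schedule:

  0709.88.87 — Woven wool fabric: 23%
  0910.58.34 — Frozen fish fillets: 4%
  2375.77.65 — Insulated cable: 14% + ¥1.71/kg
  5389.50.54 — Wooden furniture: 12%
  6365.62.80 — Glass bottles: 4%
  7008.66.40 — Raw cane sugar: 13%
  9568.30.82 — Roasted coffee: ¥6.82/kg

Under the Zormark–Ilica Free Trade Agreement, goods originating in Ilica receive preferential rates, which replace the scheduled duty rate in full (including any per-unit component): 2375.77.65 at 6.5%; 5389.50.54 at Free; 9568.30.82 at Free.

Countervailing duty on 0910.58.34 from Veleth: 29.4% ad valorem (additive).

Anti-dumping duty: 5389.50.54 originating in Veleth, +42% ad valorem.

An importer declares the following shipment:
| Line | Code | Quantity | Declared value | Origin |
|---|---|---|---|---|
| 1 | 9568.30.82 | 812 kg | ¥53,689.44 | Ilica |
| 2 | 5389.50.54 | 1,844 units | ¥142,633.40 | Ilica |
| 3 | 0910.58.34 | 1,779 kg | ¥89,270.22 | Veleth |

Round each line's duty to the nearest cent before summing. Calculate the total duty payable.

¥29,816.25

Line 1 (9568.30.82, Ilica, 812 kg, ¥53,689.44):
Base rate for 9568.30.82 is ¥6.82/kg.
Origin Ilica qualifies under the Zormark–Ilica agreement and 9568.30.82 is covered: preferential rate Free applies instead.
Duty = ¥53,689.44 × 0% = ¥0.00.
Line 2 (5389.50.54, Ilica, 1,844 units, ¥142,633.40):
Base rate for 5389.50.54 is 12%.
Origin Ilica qualifies under the Zormark–Ilica agreement and 5389.50.54 is covered: preferential rate Free applies instead.
The additional-duty order on 5389.50.54 targets Veleth, not Ilica; it does not apply.
Duty = ¥142,633.40 × 0% = ¥0.00.
Line 3 (0910.58.34, Veleth, 1,779 kg, ¥89,270.22):
Base rate for 0910.58.34 is 4%.
Additional duty on 0910.58.34 from Veleth: +29.4%. Applied ad valorem rate: 4% + 29.4% = 33.4%.
Duty = ¥89,270.22 × 33.4% = ¥29,816.25.
Total = ¥0.00 + ¥0.00 + ¥29,816.25 = ¥29,816.25.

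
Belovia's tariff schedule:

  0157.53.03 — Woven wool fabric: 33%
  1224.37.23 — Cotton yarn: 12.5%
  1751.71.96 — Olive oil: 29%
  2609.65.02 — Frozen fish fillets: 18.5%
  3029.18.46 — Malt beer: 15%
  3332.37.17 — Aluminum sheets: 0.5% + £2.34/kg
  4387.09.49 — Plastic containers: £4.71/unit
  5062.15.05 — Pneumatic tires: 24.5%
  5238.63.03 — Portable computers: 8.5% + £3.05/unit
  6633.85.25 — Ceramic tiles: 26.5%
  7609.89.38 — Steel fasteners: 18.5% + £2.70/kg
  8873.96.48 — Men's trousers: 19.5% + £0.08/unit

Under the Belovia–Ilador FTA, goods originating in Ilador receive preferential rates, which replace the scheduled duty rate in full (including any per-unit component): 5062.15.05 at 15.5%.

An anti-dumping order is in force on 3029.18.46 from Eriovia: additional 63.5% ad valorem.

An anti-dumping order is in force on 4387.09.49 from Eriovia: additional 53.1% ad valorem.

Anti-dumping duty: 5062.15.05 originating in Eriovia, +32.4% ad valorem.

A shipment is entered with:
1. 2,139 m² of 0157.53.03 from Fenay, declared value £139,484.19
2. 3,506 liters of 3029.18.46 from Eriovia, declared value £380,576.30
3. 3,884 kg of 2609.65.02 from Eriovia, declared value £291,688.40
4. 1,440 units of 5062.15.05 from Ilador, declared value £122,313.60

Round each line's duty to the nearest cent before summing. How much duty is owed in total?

Line 1 (0157.53.03, Fenay, 2,139 m², £139,484.19):
Base rate for 0157.53.03 is 33%.
Duty = £139,484.19 × 33% = £46,029.78.
Line 2 (3029.18.46, Eriovia, 3,506 liters, £380,576.30):
Base rate for 3029.18.46 is 15%.
Additional duty on 3029.18.46 from Eriovia: +63.5%. Applied ad valorem rate: 15% + 63.5% = 78.5%.
Duty = £380,576.30 × 78.5% = £298,752.40.
Line 3 (2609.65.02, Eriovia, 3,884 kg, £291,688.40):
Base rate for 2609.65.02 is 18.5%.
Duty = £291,688.40 × 18.5% = £53,962.35.
Line 4 (5062.15.05, Ilador, 1,440 units, £122,313.60):
Base rate for 5062.15.05 is 24.5%.
Origin Ilador qualifies under the Belovia–Ilador agreement and 5062.15.05 is covered: preferential rate 15.5% applies instead.
The additional-duty order on 5062.15.05 targets Eriovia, not Ilador; it does not apply.
Duty = £122,313.60 × 15.5% = £18,958.61.
Total = £46,029.78 + £298,752.40 + £53,962.35 + £18,958.61 = £417,703.14.

£417,703.14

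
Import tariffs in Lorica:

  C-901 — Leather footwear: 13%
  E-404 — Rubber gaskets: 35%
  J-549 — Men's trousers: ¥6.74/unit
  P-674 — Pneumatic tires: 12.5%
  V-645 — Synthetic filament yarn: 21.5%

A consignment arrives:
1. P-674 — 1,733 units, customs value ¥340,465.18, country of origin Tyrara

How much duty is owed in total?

¥42,558.15

Line 1 (P-674, Tyrara, 1,733 units, ¥340,465.18):
Base rate for P-674 is 12.5%.
Duty = ¥340,465.18 × 12.5% = ¥42,558.15.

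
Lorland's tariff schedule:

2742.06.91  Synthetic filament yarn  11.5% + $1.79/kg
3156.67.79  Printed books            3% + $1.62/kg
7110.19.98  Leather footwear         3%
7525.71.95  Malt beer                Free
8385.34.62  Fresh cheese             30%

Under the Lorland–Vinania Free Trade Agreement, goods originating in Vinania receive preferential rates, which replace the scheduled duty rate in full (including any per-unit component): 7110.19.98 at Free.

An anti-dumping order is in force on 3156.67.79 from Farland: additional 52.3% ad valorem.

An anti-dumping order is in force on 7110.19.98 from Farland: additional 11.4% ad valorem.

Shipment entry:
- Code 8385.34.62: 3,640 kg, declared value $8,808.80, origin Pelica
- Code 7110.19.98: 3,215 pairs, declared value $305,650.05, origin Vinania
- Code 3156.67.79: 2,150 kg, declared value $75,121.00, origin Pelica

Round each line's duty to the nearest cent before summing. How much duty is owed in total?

$8,379.27

Line 1 (8385.34.62, Pelica, 3,640 kg, $8,808.80):
Base rate for 8385.34.62 is 30%.
Duty = $8,808.80 × 30% = $2,642.64.
Line 2 (7110.19.98, Vinania, 3,215 pairs, $305,650.05):
Base rate for 7110.19.98 is 3%.
Origin Vinania qualifies under the Lorland–Vinania agreement and 7110.19.98 is covered: preferential rate Free applies instead.
The additional-duty order on 7110.19.98 targets Farland, not Vinania; it does not apply.
Duty = $305,650.05 × 0% = $0.00.
Line 3 (3156.67.79, Pelica, 2,150 kg, $75,121.00):
Base rate for 3156.67.79 is 3% + $1.62/kg.
The additional-duty order on 3156.67.79 targets Farland, not Pelica; it does not apply.
Duty = $75,121.00 × 3% + 2,150 × $1.62 = $5,736.63.
Total = $2,642.64 + $0.00 + $5,736.63 = $8,379.27.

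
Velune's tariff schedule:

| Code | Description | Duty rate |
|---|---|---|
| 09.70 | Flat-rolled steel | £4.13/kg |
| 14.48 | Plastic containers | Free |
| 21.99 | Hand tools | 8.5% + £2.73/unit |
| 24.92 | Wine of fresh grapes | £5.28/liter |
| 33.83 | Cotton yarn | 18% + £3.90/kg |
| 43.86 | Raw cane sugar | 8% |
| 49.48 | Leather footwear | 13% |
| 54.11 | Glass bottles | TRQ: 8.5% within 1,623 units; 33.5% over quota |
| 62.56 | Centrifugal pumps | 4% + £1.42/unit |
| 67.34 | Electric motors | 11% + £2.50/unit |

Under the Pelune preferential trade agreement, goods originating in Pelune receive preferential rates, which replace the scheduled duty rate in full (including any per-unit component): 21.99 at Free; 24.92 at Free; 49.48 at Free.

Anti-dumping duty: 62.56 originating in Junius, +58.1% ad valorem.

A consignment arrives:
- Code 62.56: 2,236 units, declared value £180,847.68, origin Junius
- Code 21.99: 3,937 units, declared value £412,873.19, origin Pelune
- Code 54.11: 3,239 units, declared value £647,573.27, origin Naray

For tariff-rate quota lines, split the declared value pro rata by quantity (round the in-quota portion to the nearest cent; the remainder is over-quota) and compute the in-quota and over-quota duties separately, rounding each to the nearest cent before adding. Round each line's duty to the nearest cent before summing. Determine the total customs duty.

Line 1 (62.56, Junius, 2,236 units, £180,847.68):
Base rate for 62.56 is 4% + £1.42/unit.
Additional duty on 62.56 from Junius: +58.1%. Applied ad valorem rate: 4% + 58.1% = 62.1%.
Duty = £180,847.68 × 62.1% + 2,236 × £1.42 = £115,481.53.
Line 2 (21.99, Pelune, 3,937 units, £412,873.19):
Base rate for 21.99 is 8.5% + £2.73/unit.
Origin Pelune qualifies under the Velune–Pelune agreement and 21.99 is covered: preferential rate Free applies instead.
Duty = £412,873.19 × 0% = £0.00.
Line 3 (54.11, Naray, 3,239 units, £647,573.27):
Code 54.11 is under a tariff-rate quota (threshold 1,623 units). In-quota: 1,623 units at 8.5%; over-quota: 1,616 units at 33.5%.
Pro-rata value split: in-quota = £647,573.27 × 1,623/3,239 = £324,486.39; over-quota = £647,573.27 − £324,486.39 = £323,086.88.
In-quota duty = £324,486.39 × 8.5% = £27,581.34. Over-quota duty = £323,086.88 × 33.5% = £108,234.10.
Line duty = £27,581.34 + £108,234.10 = £135,815.44.
Total = £115,481.53 + £0.00 + £135,815.44 = £251,296.97.

£251,296.97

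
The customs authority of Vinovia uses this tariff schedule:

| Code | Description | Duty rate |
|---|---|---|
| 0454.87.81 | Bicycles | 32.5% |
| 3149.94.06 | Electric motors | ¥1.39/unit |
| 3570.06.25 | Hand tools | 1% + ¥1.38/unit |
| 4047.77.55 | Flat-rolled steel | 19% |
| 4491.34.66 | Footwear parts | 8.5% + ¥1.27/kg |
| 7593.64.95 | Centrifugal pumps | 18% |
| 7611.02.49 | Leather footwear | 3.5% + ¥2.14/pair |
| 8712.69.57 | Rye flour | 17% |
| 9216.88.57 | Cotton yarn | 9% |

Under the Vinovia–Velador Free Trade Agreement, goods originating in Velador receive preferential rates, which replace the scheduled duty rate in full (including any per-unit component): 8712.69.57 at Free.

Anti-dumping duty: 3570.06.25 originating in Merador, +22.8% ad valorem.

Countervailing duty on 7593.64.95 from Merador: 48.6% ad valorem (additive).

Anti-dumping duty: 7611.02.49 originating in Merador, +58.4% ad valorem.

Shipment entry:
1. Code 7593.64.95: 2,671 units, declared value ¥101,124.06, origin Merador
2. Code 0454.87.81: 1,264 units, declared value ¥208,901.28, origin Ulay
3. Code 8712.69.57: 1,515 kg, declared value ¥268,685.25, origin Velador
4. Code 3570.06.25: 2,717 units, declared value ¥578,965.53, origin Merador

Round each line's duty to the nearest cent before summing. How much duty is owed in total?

¥276,784.80

Line 1 (7593.64.95, Merador, 2,671 units, ¥101,124.06):
Base rate for 7593.64.95 is 18%.
Additional duty on 7593.64.95 from Merador: +48.6%. Applied ad valorem rate: 18% + 48.6% = 66.6%.
Duty = ¥101,124.06 × 66.6% = ¥67,348.62.
Line 2 (0454.87.81, Ulay, 1,264 units, ¥208,901.28):
Base rate for 0454.87.81 is 32.5%.
Duty = ¥208,901.28 × 32.5% = ¥67,892.92.
Line 3 (8712.69.57, Velador, 1,515 kg, ¥268,685.25):
Base rate for 8712.69.57 is 17%.
Origin Velador qualifies under the Vinovia–Velador agreement and 8712.69.57 is covered: preferential rate Free applies instead.
Duty = ¥268,685.25 × 0% = ¥0.00.
Line 4 (3570.06.25, Merador, 2,717 units, ¥578,965.53):
Base rate for 3570.06.25 is 1% + ¥1.38/unit.
Additional duty on 3570.06.25 from Merador: +22.8%. Applied ad valorem rate: 1% + 22.8% = 23.8%.
Duty = ¥578,965.53 × 23.8% + 2,717 × ¥1.38 = ¥141,543.26.
Total = ¥67,348.62 + ¥67,892.92 + ¥0.00 + ¥141,543.26 = ¥276,784.80.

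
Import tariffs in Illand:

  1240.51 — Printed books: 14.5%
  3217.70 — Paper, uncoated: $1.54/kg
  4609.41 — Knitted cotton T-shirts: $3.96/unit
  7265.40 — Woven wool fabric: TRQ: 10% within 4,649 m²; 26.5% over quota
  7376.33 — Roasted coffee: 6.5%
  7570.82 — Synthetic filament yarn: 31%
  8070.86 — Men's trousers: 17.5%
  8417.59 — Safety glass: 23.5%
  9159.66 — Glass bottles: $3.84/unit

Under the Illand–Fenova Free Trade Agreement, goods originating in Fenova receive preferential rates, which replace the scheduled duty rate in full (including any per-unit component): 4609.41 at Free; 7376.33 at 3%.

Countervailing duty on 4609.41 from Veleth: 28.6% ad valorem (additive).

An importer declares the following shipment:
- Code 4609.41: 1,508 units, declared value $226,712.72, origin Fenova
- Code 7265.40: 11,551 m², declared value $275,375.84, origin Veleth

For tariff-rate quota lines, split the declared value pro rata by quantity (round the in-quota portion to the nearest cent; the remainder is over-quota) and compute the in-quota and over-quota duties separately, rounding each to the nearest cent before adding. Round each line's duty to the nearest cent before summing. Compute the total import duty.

$54,687.30

Line 1 (4609.41, Fenova, 1,508 units, $226,712.72):
Base rate for 4609.41 is $3.96/unit.
Origin Fenova qualifies under the Illand–Fenova agreement and 4609.41 is covered: preferential rate Free applies instead.
The additional-duty order on 4609.41 targets Veleth, not Fenova; it does not apply.
Duty = $226,712.72 × 0% = $0.00.
Line 2 (7265.40, Veleth, 11,551 m², $275,375.84):
Code 7265.40 is under a tariff-rate quota (threshold 4,649 m²). In-quota: 4,649 m² at 10%; over-quota: 6,902 m² at 26.5%.
Pro-rata value split: in-quota = $275,375.84 × 4,649/11,551 = $110,832.16; over-quota = $275,375.84 − $110,832.16 = $164,543.68.
In-quota duty = $110,832.16 × 10% = $11,083.22. Over-quota duty = $164,543.68 × 26.5% = $43,604.08.
Line duty = $11,083.22 + $43,604.08 = $54,687.30.
Total = $0.00 + $54,687.30 = $54,687.30.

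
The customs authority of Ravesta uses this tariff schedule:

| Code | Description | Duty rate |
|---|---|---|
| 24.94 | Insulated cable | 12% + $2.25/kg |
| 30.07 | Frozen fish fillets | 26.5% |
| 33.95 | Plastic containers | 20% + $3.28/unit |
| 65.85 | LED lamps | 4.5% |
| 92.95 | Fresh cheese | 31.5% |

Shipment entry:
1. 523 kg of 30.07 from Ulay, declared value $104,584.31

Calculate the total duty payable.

Line 1 (30.07, Ulay, 523 kg, $104,584.31):
Base rate for 30.07 is 26.5%.
Duty = $104,584.31 × 26.5% = $27,714.84.

$27,714.84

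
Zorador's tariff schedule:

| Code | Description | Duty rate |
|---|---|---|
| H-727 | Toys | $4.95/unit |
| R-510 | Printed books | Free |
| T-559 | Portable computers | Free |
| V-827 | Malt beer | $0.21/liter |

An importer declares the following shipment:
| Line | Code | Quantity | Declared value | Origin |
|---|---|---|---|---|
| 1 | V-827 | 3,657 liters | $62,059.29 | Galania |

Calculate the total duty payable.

Line 1 (V-827, Galania, 3,657 liters, $62,059.29):
Base rate for V-827 is $0.21/liter.
Duty = 3,657 × $0.21 = $767.97.

$767.97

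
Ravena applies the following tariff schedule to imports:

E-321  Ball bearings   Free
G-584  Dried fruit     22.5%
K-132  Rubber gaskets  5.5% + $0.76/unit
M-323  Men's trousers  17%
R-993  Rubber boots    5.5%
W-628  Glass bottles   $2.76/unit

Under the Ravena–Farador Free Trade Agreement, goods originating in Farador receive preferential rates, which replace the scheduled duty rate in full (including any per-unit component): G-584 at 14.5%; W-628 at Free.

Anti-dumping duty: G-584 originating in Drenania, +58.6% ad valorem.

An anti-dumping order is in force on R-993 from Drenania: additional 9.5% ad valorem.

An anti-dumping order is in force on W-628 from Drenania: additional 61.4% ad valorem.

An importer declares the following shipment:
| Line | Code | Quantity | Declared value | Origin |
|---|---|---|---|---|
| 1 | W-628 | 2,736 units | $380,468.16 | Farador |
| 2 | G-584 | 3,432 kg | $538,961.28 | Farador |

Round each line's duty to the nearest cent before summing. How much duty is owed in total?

$78,149.39

Line 1 (W-628, Farador, 2,736 units, $380,468.16):
Base rate for W-628 is $2.76/unit.
Origin Farador qualifies under the Ravena–Farador agreement and W-628 is covered: preferential rate Free applies instead.
The additional-duty order on W-628 targets Drenania, not Farador; it does not apply.
Duty = $380,468.16 × 0% = $0.00.
Line 2 (G-584, Farador, 3,432 kg, $538,961.28):
Base rate for G-584 is 22.5%.
Origin Farador qualifies under the Ravena–Farador agreement and G-584 is covered: preferential rate 14.5% applies instead.
The additional-duty order on G-584 targets Drenania, not Farador; it does not apply.
Duty = $538,961.28 × 14.5% = $78,149.39.
Total = $0.00 + $78,149.39 = $78,149.39.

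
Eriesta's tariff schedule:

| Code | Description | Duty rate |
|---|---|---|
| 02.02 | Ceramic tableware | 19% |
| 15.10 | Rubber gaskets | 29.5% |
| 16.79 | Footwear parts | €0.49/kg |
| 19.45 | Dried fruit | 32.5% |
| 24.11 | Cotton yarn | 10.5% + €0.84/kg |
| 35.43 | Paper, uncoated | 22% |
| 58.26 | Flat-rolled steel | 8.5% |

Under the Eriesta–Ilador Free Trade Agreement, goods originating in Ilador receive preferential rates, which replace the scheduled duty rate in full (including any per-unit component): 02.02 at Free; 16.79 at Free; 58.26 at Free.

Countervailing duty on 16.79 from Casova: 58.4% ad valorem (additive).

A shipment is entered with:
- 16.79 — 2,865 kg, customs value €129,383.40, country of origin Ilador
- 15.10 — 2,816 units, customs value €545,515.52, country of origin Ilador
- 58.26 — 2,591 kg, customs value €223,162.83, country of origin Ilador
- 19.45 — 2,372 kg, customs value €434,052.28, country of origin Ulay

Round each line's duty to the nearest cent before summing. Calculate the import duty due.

€301,994.07

Line 1 (16.79, Ilador, 2,865 kg, €129,383.40):
Base rate for 16.79 is €0.49/kg.
Origin Ilador qualifies under the Eriesta–Ilador agreement and 16.79 is covered: preferential rate Free applies instead.
The additional-duty order on 16.79 targets Casova, not Ilador; it does not apply.
Duty = €129,383.40 × 0% = €0.00.
Line 2 (15.10, Ilador, 2,816 units, €545,515.52):
Base rate for 15.10 is 29.5%.
Origin Ilador is the FTA partner but 15.10 is not on the preference list; base rate stands.
Duty = €545,515.52 × 29.5% = €160,927.08.
Line 3 (58.26, Ilador, 2,591 kg, €223,162.83):
Base rate for 58.26 is 8.5%.
Origin Ilador qualifies under the Eriesta–Ilador agreement and 58.26 is covered: preferential rate Free applies instead.
Duty = €223,162.83 × 0% = €0.00.
Line 4 (19.45, Ulay, 2,372 kg, €434,052.28):
Base rate for 19.45 is 32.5%.
Duty = €434,052.28 × 32.5% = €141,066.99.
Total = €0.00 + €160,927.08 + €0.00 + €141,066.99 = €301,994.07.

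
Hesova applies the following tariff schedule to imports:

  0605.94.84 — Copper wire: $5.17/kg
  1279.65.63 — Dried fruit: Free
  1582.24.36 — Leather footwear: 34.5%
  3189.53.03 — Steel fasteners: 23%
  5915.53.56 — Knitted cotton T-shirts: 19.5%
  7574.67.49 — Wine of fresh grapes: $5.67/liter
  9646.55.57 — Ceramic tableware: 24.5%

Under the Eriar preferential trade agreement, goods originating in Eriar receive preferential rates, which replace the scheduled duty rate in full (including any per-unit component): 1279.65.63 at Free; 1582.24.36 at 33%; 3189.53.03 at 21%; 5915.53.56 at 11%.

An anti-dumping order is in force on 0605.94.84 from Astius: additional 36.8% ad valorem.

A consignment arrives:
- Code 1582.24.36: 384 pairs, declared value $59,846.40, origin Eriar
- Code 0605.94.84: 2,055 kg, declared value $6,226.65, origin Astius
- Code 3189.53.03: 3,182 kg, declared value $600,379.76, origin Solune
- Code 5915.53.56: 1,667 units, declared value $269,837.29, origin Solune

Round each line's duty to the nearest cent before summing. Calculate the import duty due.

$223,370.68

Line 1 (1582.24.36, Eriar, 384 pairs, $59,846.40):
Base rate for 1582.24.36 is 34.5%.
Origin Eriar qualifies under the Hesova–Eriar agreement and 1582.24.36 is covered: preferential rate 33% applies instead.
Duty = $59,846.40 × 33% = $19,749.31.
Line 2 (0605.94.84, Astius, 2,055 kg, $6,226.65):
Base rate for 0605.94.84 is $5.17/kg.
Additional duty on 0605.94.84 from Astius: +36.8% ad valorem. Applied ad valorem rate = 36.8%.
Duty = $6,226.65 × 36.8% + 2,055 × $5.17 = $12,915.76.
Line 3 (3189.53.03, Solune, 3,182 kg, $600,379.76):
Base rate for 3189.53.03 is 23%.
3189.53.03 has an FTA preferential rate, but origin Solune is not Eriar; base rate stands.
Duty = $600,379.76 × 23% = $138,087.34.
Line 4 (5915.53.56, Solune, 1,667 units, $269,837.29):
Base rate for 5915.53.56 is 19.5%.
5915.53.56 has an FTA preferential rate, but origin Solune is not Eriar; base rate stands.
Duty = $269,837.29 × 19.5% = $52,618.27.
Total = $19,749.31 + $12,915.76 + $138,087.34 + $52,618.27 = $223,370.68.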